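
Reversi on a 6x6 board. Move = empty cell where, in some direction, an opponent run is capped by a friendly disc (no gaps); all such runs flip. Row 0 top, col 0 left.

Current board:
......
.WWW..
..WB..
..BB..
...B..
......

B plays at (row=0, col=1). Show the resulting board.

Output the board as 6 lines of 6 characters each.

Answer: .B....
.WBW..
..WB..
..BB..
...B..
......

Derivation:
Place B at (0,1); scan 8 dirs for brackets.
Dir NW: edge -> no flip
Dir N: edge -> no flip
Dir NE: edge -> no flip
Dir W: first cell '.' (not opp) -> no flip
Dir E: first cell '.' (not opp) -> no flip
Dir SW: first cell '.' (not opp) -> no flip
Dir S: opp run (1,1), next='.' -> no flip
Dir SE: opp run (1,2) capped by B -> flip
All flips: (1,2)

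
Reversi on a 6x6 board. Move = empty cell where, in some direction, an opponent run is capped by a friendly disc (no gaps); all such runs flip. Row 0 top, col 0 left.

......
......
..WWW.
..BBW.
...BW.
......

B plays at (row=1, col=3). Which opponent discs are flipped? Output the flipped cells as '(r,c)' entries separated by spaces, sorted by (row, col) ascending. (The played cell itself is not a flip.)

Dir NW: first cell '.' (not opp) -> no flip
Dir N: first cell '.' (not opp) -> no flip
Dir NE: first cell '.' (not opp) -> no flip
Dir W: first cell '.' (not opp) -> no flip
Dir E: first cell '.' (not opp) -> no flip
Dir SW: opp run (2,2), next='.' -> no flip
Dir S: opp run (2,3) capped by B -> flip
Dir SE: opp run (2,4), next='.' -> no flip

Answer: (2,3)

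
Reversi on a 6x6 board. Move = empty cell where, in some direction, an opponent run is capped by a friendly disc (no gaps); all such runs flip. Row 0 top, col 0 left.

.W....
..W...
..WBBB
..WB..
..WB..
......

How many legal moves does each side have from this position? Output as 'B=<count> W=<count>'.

Answer: B=5 W=5

Derivation:
-- B to move --
(0,0): no bracket -> illegal
(0,2): no bracket -> illegal
(0,3): no bracket -> illegal
(1,0): no bracket -> illegal
(1,1): flips 1 -> legal
(1,3): no bracket -> illegal
(2,1): flips 2 -> legal
(3,1): flips 1 -> legal
(4,1): flips 2 -> legal
(5,1): flips 1 -> legal
(5,2): no bracket -> illegal
(5,3): no bracket -> illegal
B mobility = 5
-- W to move --
(1,3): no bracket -> illegal
(1,4): flips 1 -> legal
(1,5): flips 2 -> legal
(3,4): flips 2 -> legal
(3,5): no bracket -> illegal
(4,4): flips 2 -> legal
(5,2): no bracket -> illegal
(5,3): no bracket -> illegal
(5,4): flips 1 -> legal
W mobility = 5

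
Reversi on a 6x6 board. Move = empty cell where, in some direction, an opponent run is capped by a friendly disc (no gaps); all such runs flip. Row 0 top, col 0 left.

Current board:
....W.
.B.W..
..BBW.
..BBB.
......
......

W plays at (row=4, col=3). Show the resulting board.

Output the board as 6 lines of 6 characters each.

Place W at (4,3); scan 8 dirs for brackets.
Dir NW: opp run (3,2), next='.' -> no flip
Dir N: opp run (3,3) (2,3) capped by W -> flip
Dir NE: opp run (3,4), next='.' -> no flip
Dir W: first cell '.' (not opp) -> no flip
Dir E: first cell '.' (not opp) -> no flip
Dir SW: first cell '.' (not opp) -> no flip
Dir S: first cell '.' (not opp) -> no flip
Dir SE: first cell '.' (not opp) -> no flip
All flips: (2,3) (3,3)

Answer: ....W.
.B.W..
..BWW.
..BWB.
...W..
......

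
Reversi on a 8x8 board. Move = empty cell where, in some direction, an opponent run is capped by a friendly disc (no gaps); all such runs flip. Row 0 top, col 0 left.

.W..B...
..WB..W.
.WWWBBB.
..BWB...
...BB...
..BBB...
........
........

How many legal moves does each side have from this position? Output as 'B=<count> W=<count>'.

Answer: B=9 W=14

Derivation:
-- B to move --
(0,0): no bracket -> illegal
(0,2): flips 2 -> legal
(0,3): no bracket -> illegal
(0,5): no bracket -> illegal
(0,6): flips 1 -> legal
(0,7): flips 1 -> legal
(1,0): flips 1 -> legal
(1,1): flips 3 -> legal
(1,4): flips 1 -> legal
(1,5): no bracket -> illegal
(1,7): no bracket -> illegal
(2,0): flips 3 -> legal
(2,7): no bracket -> illegal
(3,0): no bracket -> illegal
(3,1): flips 1 -> legal
(4,2): flips 1 -> legal
B mobility = 9
-- W to move --
(0,2): no bracket -> illegal
(0,3): flips 1 -> legal
(0,5): no bracket -> illegal
(1,4): flips 1 -> legal
(1,5): flips 1 -> legal
(1,7): no bracket -> illegal
(2,7): flips 3 -> legal
(3,1): flips 1 -> legal
(3,5): flips 1 -> legal
(3,6): flips 1 -> legal
(3,7): no bracket -> illegal
(4,1): flips 1 -> legal
(4,2): flips 1 -> legal
(4,5): flips 1 -> legal
(5,1): no bracket -> illegal
(5,5): flips 1 -> legal
(6,1): flips 4 -> legal
(6,2): no bracket -> illegal
(6,3): flips 2 -> legal
(6,4): no bracket -> illegal
(6,5): flips 3 -> legal
W mobility = 14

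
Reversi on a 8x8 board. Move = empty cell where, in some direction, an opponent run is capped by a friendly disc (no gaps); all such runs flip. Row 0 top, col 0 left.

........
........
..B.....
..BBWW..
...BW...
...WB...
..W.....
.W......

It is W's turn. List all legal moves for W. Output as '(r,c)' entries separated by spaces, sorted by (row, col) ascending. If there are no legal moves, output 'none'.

(1,1): flips 2 -> legal
(1,2): no bracket -> illegal
(1,3): no bracket -> illegal
(2,1): no bracket -> illegal
(2,3): flips 2 -> legal
(2,4): no bracket -> illegal
(3,1): flips 2 -> legal
(4,1): no bracket -> illegal
(4,2): flips 1 -> legal
(4,5): no bracket -> illegal
(5,2): flips 1 -> legal
(5,5): flips 1 -> legal
(6,3): no bracket -> illegal
(6,4): flips 1 -> legal
(6,5): no bracket -> illegal

Answer: (1,1) (2,3) (3,1) (4,2) (5,2) (5,5) (6,4)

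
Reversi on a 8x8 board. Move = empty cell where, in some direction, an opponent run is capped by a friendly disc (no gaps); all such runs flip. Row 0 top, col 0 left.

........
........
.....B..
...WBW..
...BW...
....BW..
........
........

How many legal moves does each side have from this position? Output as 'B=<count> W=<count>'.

Answer: B=5 W=5

Derivation:
-- B to move --
(2,2): no bracket -> illegal
(2,3): flips 1 -> legal
(2,4): no bracket -> illegal
(2,6): no bracket -> illegal
(3,2): flips 1 -> legal
(3,6): flips 1 -> legal
(4,2): no bracket -> illegal
(4,5): flips 2 -> legal
(4,6): no bracket -> illegal
(5,3): no bracket -> illegal
(5,6): flips 1 -> legal
(6,4): no bracket -> illegal
(6,5): no bracket -> illegal
(6,6): no bracket -> illegal
B mobility = 5
-- W to move --
(1,4): no bracket -> illegal
(1,5): flips 1 -> legal
(1,6): no bracket -> illegal
(2,3): no bracket -> illegal
(2,4): flips 1 -> legal
(2,6): no bracket -> illegal
(3,2): no bracket -> illegal
(3,6): no bracket -> illegal
(4,2): flips 1 -> legal
(4,5): no bracket -> illegal
(5,2): no bracket -> illegal
(5,3): flips 2 -> legal
(6,3): no bracket -> illegal
(6,4): flips 1 -> legal
(6,5): no bracket -> illegal
W mobility = 5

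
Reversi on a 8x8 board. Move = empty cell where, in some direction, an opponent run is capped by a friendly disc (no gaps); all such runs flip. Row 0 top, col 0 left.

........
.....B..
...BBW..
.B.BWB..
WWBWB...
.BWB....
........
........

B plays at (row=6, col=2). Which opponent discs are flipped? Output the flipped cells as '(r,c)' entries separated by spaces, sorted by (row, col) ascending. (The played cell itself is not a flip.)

Answer: (5,2)

Derivation:
Dir NW: first cell 'B' (not opp) -> no flip
Dir N: opp run (5,2) capped by B -> flip
Dir NE: first cell 'B' (not opp) -> no flip
Dir W: first cell '.' (not opp) -> no flip
Dir E: first cell '.' (not opp) -> no flip
Dir SW: first cell '.' (not opp) -> no flip
Dir S: first cell '.' (not opp) -> no flip
Dir SE: first cell '.' (not opp) -> no flip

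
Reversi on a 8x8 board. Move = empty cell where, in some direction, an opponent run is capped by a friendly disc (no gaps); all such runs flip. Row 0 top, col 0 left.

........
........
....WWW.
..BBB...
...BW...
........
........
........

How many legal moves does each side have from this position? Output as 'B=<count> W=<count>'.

Answer: B=6 W=3

Derivation:
-- B to move --
(1,3): no bracket -> illegal
(1,4): flips 1 -> legal
(1,5): flips 1 -> legal
(1,6): flips 1 -> legal
(1,7): no bracket -> illegal
(2,3): no bracket -> illegal
(2,7): no bracket -> illegal
(3,5): no bracket -> illegal
(3,6): no bracket -> illegal
(3,7): no bracket -> illegal
(4,5): flips 1 -> legal
(5,3): no bracket -> illegal
(5,4): flips 1 -> legal
(5,5): flips 1 -> legal
B mobility = 6
-- W to move --
(2,1): no bracket -> illegal
(2,2): flips 1 -> legal
(2,3): no bracket -> illegal
(3,1): no bracket -> illegal
(3,5): no bracket -> illegal
(4,1): no bracket -> illegal
(4,2): flips 2 -> legal
(4,5): no bracket -> illegal
(5,2): flips 2 -> legal
(5,3): no bracket -> illegal
(5,4): no bracket -> illegal
W mobility = 3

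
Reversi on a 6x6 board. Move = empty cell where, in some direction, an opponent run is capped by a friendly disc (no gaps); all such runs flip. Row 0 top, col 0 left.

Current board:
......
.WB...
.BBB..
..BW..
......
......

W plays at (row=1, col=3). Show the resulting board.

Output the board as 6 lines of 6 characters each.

Place W at (1,3); scan 8 dirs for brackets.
Dir NW: first cell '.' (not opp) -> no flip
Dir N: first cell '.' (not opp) -> no flip
Dir NE: first cell '.' (not opp) -> no flip
Dir W: opp run (1,2) capped by W -> flip
Dir E: first cell '.' (not opp) -> no flip
Dir SW: opp run (2,2), next='.' -> no flip
Dir S: opp run (2,3) capped by W -> flip
Dir SE: first cell '.' (not opp) -> no flip
All flips: (1,2) (2,3)

Answer: ......
.WWW..
.BBW..
..BW..
......
......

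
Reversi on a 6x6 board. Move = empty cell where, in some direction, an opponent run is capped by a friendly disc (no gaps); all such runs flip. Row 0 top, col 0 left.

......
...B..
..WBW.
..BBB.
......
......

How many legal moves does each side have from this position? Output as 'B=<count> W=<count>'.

Answer: B=8 W=4

Derivation:
-- B to move --
(1,1): flips 1 -> legal
(1,2): flips 1 -> legal
(1,4): flips 1 -> legal
(1,5): flips 1 -> legal
(2,1): flips 1 -> legal
(2,5): flips 1 -> legal
(3,1): flips 1 -> legal
(3,5): flips 1 -> legal
B mobility = 8
-- W to move --
(0,2): flips 1 -> legal
(0,3): no bracket -> illegal
(0,4): flips 1 -> legal
(1,2): no bracket -> illegal
(1,4): no bracket -> illegal
(2,1): no bracket -> illegal
(2,5): no bracket -> illegal
(3,1): no bracket -> illegal
(3,5): no bracket -> illegal
(4,1): no bracket -> illegal
(4,2): flips 2 -> legal
(4,3): no bracket -> illegal
(4,4): flips 2 -> legal
(4,5): no bracket -> illegal
W mobility = 4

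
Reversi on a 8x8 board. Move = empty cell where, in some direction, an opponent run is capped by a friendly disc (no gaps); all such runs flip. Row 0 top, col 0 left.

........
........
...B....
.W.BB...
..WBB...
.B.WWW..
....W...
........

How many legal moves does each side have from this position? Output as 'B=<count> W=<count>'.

-- B to move --
(2,0): no bracket -> illegal
(2,1): no bracket -> illegal
(2,2): no bracket -> illegal
(3,0): no bracket -> illegal
(3,2): no bracket -> illegal
(4,0): no bracket -> illegal
(4,1): flips 1 -> legal
(4,5): no bracket -> illegal
(4,6): no bracket -> illegal
(5,2): no bracket -> illegal
(5,6): no bracket -> illegal
(6,2): flips 1 -> legal
(6,3): flips 1 -> legal
(6,5): flips 1 -> legal
(6,6): flips 1 -> legal
(7,3): no bracket -> illegal
(7,4): flips 2 -> legal
(7,5): no bracket -> illegal
B mobility = 6
-- W to move --
(1,2): no bracket -> illegal
(1,3): flips 3 -> legal
(1,4): no bracket -> illegal
(2,2): flips 2 -> legal
(2,4): flips 3 -> legal
(2,5): no bracket -> illegal
(3,2): flips 1 -> legal
(3,5): flips 1 -> legal
(4,0): no bracket -> illegal
(4,1): no bracket -> illegal
(4,5): flips 2 -> legal
(5,0): no bracket -> illegal
(5,2): no bracket -> illegal
(6,0): flips 1 -> legal
(6,1): no bracket -> illegal
(6,2): no bracket -> illegal
W mobility = 7

Answer: B=6 W=7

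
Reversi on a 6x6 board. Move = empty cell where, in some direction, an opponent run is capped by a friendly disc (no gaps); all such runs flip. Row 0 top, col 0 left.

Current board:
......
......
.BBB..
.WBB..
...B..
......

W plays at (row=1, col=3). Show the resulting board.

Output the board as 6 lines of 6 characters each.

Answer: ......
...W..
.BWB..
.WBB..
...B..
......

Derivation:
Place W at (1,3); scan 8 dirs for brackets.
Dir NW: first cell '.' (not opp) -> no flip
Dir N: first cell '.' (not opp) -> no flip
Dir NE: first cell '.' (not opp) -> no flip
Dir W: first cell '.' (not opp) -> no flip
Dir E: first cell '.' (not opp) -> no flip
Dir SW: opp run (2,2) capped by W -> flip
Dir S: opp run (2,3) (3,3) (4,3), next='.' -> no flip
Dir SE: first cell '.' (not opp) -> no flip
All flips: (2,2)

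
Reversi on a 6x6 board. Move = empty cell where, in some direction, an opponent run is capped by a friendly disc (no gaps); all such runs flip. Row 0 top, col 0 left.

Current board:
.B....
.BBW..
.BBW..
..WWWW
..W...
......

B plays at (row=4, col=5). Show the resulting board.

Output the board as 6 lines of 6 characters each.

Answer: .B....
.BBW..
.BBB..
..WWBW
..W..B
......

Derivation:
Place B at (4,5); scan 8 dirs for brackets.
Dir NW: opp run (3,4) (2,3) capped by B -> flip
Dir N: opp run (3,5), next='.' -> no flip
Dir NE: edge -> no flip
Dir W: first cell '.' (not opp) -> no flip
Dir E: edge -> no flip
Dir SW: first cell '.' (not opp) -> no flip
Dir S: first cell '.' (not opp) -> no flip
Dir SE: edge -> no flip
All flips: (2,3) (3,4)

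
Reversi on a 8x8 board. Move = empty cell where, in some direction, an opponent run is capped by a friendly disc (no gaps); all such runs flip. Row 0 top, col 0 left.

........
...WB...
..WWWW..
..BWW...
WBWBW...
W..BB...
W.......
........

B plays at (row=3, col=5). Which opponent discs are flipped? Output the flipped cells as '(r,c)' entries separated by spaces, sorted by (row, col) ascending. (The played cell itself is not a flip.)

Answer: (3,3) (3,4) (4,4)

Derivation:
Dir NW: opp run (2,4) (1,3), next='.' -> no flip
Dir N: opp run (2,5), next='.' -> no flip
Dir NE: first cell '.' (not opp) -> no flip
Dir W: opp run (3,4) (3,3) capped by B -> flip
Dir E: first cell '.' (not opp) -> no flip
Dir SW: opp run (4,4) capped by B -> flip
Dir S: first cell '.' (not opp) -> no flip
Dir SE: first cell '.' (not opp) -> no flip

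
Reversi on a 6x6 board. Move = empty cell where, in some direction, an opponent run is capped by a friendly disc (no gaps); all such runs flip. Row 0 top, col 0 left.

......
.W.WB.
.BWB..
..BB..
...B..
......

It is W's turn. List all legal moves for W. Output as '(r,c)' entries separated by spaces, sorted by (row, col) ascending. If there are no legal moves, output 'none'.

Answer: (1,5) (2,0) (2,4) (3,1) (4,2) (4,4) (5,3)

Derivation:
(0,3): no bracket -> illegal
(0,4): no bracket -> illegal
(0,5): no bracket -> illegal
(1,0): no bracket -> illegal
(1,2): no bracket -> illegal
(1,5): flips 1 -> legal
(2,0): flips 1 -> legal
(2,4): flips 1 -> legal
(2,5): no bracket -> illegal
(3,0): no bracket -> illegal
(3,1): flips 1 -> legal
(3,4): no bracket -> illegal
(4,1): no bracket -> illegal
(4,2): flips 1 -> legal
(4,4): flips 1 -> legal
(5,2): no bracket -> illegal
(5,3): flips 3 -> legal
(5,4): no bracket -> illegal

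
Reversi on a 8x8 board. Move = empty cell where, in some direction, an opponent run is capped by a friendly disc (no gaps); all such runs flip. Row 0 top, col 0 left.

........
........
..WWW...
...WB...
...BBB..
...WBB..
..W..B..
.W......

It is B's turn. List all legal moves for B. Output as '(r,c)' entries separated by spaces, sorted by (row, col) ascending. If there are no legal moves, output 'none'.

(1,1): flips 2 -> legal
(1,2): flips 1 -> legal
(1,3): flips 2 -> legal
(1,4): flips 1 -> legal
(1,5): no bracket -> illegal
(2,1): no bracket -> illegal
(2,5): no bracket -> illegal
(3,1): no bracket -> illegal
(3,2): flips 1 -> legal
(3,5): no bracket -> illegal
(4,2): no bracket -> illegal
(5,1): no bracket -> illegal
(5,2): flips 1 -> legal
(6,0): no bracket -> illegal
(6,1): no bracket -> illegal
(6,3): flips 1 -> legal
(6,4): no bracket -> illegal
(7,0): no bracket -> illegal
(7,2): no bracket -> illegal
(7,3): no bracket -> illegal

Answer: (1,1) (1,2) (1,3) (1,4) (3,2) (5,2) (6,3)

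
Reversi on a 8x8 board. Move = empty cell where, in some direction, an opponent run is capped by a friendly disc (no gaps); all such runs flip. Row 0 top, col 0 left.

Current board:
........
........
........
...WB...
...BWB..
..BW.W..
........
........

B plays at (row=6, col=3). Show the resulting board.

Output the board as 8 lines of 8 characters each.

Answer: ........
........
........
...WB...
...BWB..
..BB.W..
...B....
........

Derivation:
Place B at (6,3); scan 8 dirs for brackets.
Dir NW: first cell 'B' (not opp) -> no flip
Dir N: opp run (5,3) capped by B -> flip
Dir NE: first cell '.' (not opp) -> no flip
Dir W: first cell '.' (not opp) -> no flip
Dir E: first cell '.' (not opp) -> no flip
Dir SW: first cell '.' (not opp) -> no flip
Dir S: first cell '.' (not opp) -> no flip
Dir SE: first cell '.' (not opp) -> no flip
All flips: (5,3)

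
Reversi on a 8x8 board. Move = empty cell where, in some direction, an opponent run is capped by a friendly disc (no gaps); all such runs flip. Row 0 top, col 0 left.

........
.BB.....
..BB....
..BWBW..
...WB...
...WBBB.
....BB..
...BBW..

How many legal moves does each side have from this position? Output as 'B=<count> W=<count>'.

Answer: B=7 W=10

Derivation:
-- B to move --
(2,4): no bracket -> illegal
(2,5): no bracket -> illegal
(2,6): flips 1 -> legal
(3,6): flips 1 -> legal
(4,2): flips 2 -> legal
(4,5): no bracket -> illegal
(4,6): no bracket -> illegal
(5,2): flips 2 -> legal
(6,2): flips 1 -> legal
(6,3): flips 3 -> legal
(6,6): no bracket -> illegal
(7,6): flips 1 -> legal
B mobility = 7
-- W to move --
(0,0): flips 2 -> legal
(0,1): no bracket -> illegal
(0,2): no bracket -> illegal
(0,3): no bracket -> illegal
(1,0): no bracket -> illegal
(1,3): flips 1 -> legal
(1,4): no bracket -> illegal
(2,0): no bracket -> illegal
(2,1): flips 1 -> legal
(2,4): no bracket -> illegal
(2,5): flips 1 -> legal
(3,1): flips 1 -> legal
(4,1): no bracket -> illegal
(4,2): no bracket -> illegal
(4,5): flips 3 -> legal
(4,6): no bracket -> illegal
(4,7): no bracket -> illegal
(5,7): flips 3 -> legal
(6,2): no bracket -> illegal
(6,3): no bracket -> illegal
(6,6): flips 2 -> legal
(6,7): no bracket -> illegal
(7,2): flips 2 -> legal
(7,6): flips 2 -> legal
W mobility = 10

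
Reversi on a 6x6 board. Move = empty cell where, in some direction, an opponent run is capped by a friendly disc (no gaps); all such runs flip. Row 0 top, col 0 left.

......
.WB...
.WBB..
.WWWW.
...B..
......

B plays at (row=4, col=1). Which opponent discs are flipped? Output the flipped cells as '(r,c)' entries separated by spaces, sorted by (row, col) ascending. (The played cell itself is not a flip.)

Dir NW: first cell '.' (not opp) -> no flip
Dir N: opp run (3,1) (2,1) (1,1), next='.' -> no flip
Dir NE: opp run (3,2) capped by B -> flip
Dir W: first cell '.' (not opp) -> no flip
Dir E: first cell '.' (not opp) -> no flip
Dir SW: first cell '.' (not opp) -> no flip
Dir S: first cell '.' (not opp) -> no flip
Dir SE: first cell '.' (not opp) -> no flip

Answer: (3,2)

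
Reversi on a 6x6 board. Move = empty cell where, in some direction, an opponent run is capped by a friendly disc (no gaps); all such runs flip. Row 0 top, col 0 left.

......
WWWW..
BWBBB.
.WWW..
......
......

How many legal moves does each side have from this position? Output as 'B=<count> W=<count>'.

-- B to move --
(0,0): flips 2 -> legal
(0,1): flips 1 -> legal
(0,2): flips 3 -> legal
(0,3): flips 1 -> legal
(0,4): flips 1 -> legal
(1,4): no bracket -> illegal
(3,0): no bracket -> illegal
(3,4): no bracket -> illegal
(4,0): flips 1 -> legal
(4,1): flips 1 -> legal
(4,2): flips 3 -> legal
(4,3): flips 1 -> legal
(4,4): flips 1 -> legal
B mobility = 10
-- W to move --
(1,4): flips 1 -> legal
(1,5): flips 1 -> legal
(2,5): flips 3 -> legal
(3,0): flips 1 -> legal
(3,4): flips 1 -> legal
(3,5): flips 1 -> legal
W mobility = 6

Answer: B=10 W=6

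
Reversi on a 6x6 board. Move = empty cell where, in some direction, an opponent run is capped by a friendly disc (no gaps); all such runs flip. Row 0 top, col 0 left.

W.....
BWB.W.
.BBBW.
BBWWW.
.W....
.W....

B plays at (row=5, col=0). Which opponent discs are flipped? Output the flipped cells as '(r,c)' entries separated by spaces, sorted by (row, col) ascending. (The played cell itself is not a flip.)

Dir NW: edge -> no flip
Dir N: first cell '.' (not opp) -> no flip
Dir NE: opp run (4,1) (3,2) capped by B -> flip
Dir W: edge -> no flip
Dir E: opp run (5,1), next='.' -> no flip
Dir SW: edge -> no flip
Dir S: edge -> no flip
Dir SE: edge -> no flip

Answer: (3,2) (4,1)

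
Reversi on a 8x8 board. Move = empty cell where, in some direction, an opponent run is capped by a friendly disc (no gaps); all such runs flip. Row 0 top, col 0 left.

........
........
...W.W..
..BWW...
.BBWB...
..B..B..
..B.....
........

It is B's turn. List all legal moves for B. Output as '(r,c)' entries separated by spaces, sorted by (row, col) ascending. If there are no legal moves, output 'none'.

Answer: (1,4) (1,6) (2,2) (2,4) (3,5) (5,4)

Derivation:
(1,2): no bracket -> illegal
(1,3): no bracket -> illegal
(1,4): flips 1 -> legal
(1,5): no bracket -> illegal
(1,6): flips 3 -> legal
(2,2): flips 1 -> legal
(2,4): flips 2 -> legal
(2,6): no bracket -> illegal
(3,5): flips 2 -> legal
(3,6): no bracket -> illegal
(4,5): no bracket -> illegal
(5,3): no bracket -> illegal
(5,4): flips 1 -> legal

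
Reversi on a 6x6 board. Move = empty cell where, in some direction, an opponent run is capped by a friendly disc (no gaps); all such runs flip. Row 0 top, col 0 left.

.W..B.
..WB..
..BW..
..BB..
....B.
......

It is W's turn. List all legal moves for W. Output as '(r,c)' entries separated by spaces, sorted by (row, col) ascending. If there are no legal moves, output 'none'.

Answer: (0,3) (1,4) (2,1) (4,1) (4,2) (4,3)

Derivation:
(0,2): no bracket -> illegal
(0,3): flips 1 -> legal
(0,5): no bracket -> illegal
(1,1): no bracket -> illegal
(1,4): flips 1 -> legal
(1,5): no bracket -> illegal
(2,1): flips 1 -> legal
(2,4): no bracket -> illegal
(3,1): no bracket -> illegal
(3,4): no bracket -> illegal
(3,5): no bracket -> illegal
(4,1): flips 1 -> legal
(4,2): flips 2 -> legal
(4,3): flips 1 -> legal
(4,5): no bracket -> illegal
(5,3): no bracket -> illegal
(5,4): no bracket -> illegal
(5,5): no bracket -> illegal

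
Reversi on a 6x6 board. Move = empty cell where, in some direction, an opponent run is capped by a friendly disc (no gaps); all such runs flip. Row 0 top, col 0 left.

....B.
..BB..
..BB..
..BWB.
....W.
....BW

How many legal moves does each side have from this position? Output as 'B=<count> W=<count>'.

Answer: B=1 W=6

Derivation:
-- B to move --
(2,4): no bracket -> illegal
(3,5): no bracket -> illegal
(4,2): no bracket -> illegal
(4,3): flips 1 -> legal
(4,5): no bracket -> illegal
(5,3): no bracket -> illegal
B mobility = 1
-- W to move --
(0,1): no bracket -> illegal
(0,2): no bracket -> illegal
(0,3): flips 2 -> legal
(0,5): no bracket -> illegal
(1,1): flips 1 -> legal
(1,4): no bracket -> illegal
(1,5): no bracket -> illegal
(2,1): no bracket -> illegal
(2,4): flips 1 -> legal
(2,5): no bracket -> illegal
(3,1): flips 1 -> legal
(3,5): flips 1 -> legal
(4,1): no bracket -> illegal
(4,2): no bracket -> illegal
(4,3): no bracket -> illegal
(4,5): no bracket -> illegal
(5,3): flips 1 -> legal
W mobility = 6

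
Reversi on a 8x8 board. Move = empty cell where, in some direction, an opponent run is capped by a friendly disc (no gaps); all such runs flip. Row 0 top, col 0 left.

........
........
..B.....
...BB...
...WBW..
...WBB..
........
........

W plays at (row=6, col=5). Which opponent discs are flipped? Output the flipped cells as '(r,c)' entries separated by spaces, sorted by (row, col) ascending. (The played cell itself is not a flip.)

Answer: (5,4) (5,5)

Derivation:
Dir NW: opp run (5,4) capped by W -> flip
Dir N: opp run (5,5) capped by W -> flip
Dir NE: first cell '.' (not opp) -> no flip
Dir W: first cell '.' (not opp) -> no flip
Dir E: first cell '.' (not opp) -> no flip
Dir SW: first cell '.' (not opp) -> no flip
Dir S: first cell '.' (not opp) -> no flip
Dir SE: first cell '.' (not opp) -> no flip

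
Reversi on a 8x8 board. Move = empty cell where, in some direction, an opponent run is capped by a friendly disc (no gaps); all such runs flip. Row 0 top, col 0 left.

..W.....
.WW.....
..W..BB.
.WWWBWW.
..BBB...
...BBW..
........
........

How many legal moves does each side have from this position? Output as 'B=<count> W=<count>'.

-- B to move --
(0,0): flips 3 -> legal
(0,1): no bracket -> illegal
(0,3): no bracket -> illegal
(1,0): no bracket -> illegal
(1,3): no bracket -> illegal
(2,0): flips 1 -> legal
(2,1): flips 1 -> legal
(2,3): flips 1 -> legal
(2,4): flips 1 -> legal
(2,7): no bracket -> illegal
(3,0): flips 3 -> legal
(3,7): flips 2 -> legal
(4,0): no bracket -> illegal
(4,1): no bracket -> illegal
(4,5): flips 1 -> legal
(4,6): flips 1 -> legal
(4,7): flips 1 -> legal
(5,6): flips 1 -> legal
(6,4): no bracket -> illegal
(6,5): no bracket -> illegal
(6,6): flips 1 -> legal
B mobility = 12
-- W to move --
(1,4): flips 1 -> legal
(1,5): flips 1 -> legal
(1,6): flips 1 -> legal
(1,7): flips 1 -> legal
(2,3): no bracket -> illegal
(2,4): no bracket -> illegal
(2,7): no bracket -> illegal
(3,7): no bracket -> illegal
(4,1): no bracket -> illegal
(4,5): no bracket -> illegal
(5,1): flips 1 -> legal
(5,2): flips 3 -> legal
(6,2): flips 2 -> legal
(6,3): flips 2 -> legal
(6,4): flips 2 -> legal
(6,5): flips 2 -> legal
W mobility = 10

Answer: B=12 W=10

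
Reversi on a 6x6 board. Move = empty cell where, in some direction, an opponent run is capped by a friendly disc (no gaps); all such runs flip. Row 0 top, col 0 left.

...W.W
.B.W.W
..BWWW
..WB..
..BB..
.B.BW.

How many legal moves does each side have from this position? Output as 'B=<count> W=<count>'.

-- B to move --
(0,2): no bracket -> illegal
(0,4): flips 1 -> legal
(1,2): no bracket -> illegal
(1,4): no bracket -> illegal
(2,1): flips 1 -> legal
(3,1): flips 1 -> legal
(3,4): no bracket -> illegal
(3,5): no bracket -> illegal
(4,1): no bracket -> illegal
(4,4): no bracket -> illegal
(4,5): no bracket -> illegal
(5,5): flips 1 -> legal
B mobility = 4
-- W to move --
(0,0): no bracket -> illegal
(0,1): no bracket -> illegal
(0,2): no bracket -> illegal
(1,0): no bracket -> illegal
(1,2): flips 1 -> legal
(2,0): no bracket -> illegal
(2,1): flips 1 -> legal
(3,1): flips 1 -> legal
(3,4): flips 1 -> legal
(4,0): no bracket -> illegal
(4,1): no bracket -> illegal
(4,4): no bracket -> illegal
(5,0): no bracket -> illegal
(5,2): flips 2 -> legal
W mobility = 5

Answer: B=4 W=5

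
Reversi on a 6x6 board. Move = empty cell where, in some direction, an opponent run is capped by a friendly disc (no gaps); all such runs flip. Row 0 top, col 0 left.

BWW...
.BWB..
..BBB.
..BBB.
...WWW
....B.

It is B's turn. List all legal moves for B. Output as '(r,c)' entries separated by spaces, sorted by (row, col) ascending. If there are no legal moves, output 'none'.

(0,3): flips 2 -> legal
(1,0): no bracket -> illegal
(2,1): no bracket -> illegal
(3,5): no bracket -> illegal
(4,2): no bracket -> illegal
(5,2): flips 1 -> legal
(5,3): flips 1 -> legal
(5,5): flips 1 -> legal

Answer: (0,3) (5,2) (5,3) (5,5)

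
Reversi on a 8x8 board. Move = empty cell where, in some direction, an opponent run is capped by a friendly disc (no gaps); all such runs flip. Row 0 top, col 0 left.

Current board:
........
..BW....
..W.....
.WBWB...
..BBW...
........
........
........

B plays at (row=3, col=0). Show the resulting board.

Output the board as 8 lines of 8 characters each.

Place B at (3,0); scan 8 dirs for brackets.
Dir NW: edge -> no flip
Dir N: first cell '.' (not opp) -> no flip
Dir NE: first cell '.' (not opp) -> no flip
Dir W: edge -> no flip
Dir E: opp run (3,1) capped by B -> flip
Dir SW: edge -> no flip
Dir S: first cell '.' (not opp) -> no flip
Dir SE: first cell '.' (not opp) -> no flip
All flips: (3,1)

Answer: ........
..BW....
..W.....
BBBWB...
..BBW...
........
........
........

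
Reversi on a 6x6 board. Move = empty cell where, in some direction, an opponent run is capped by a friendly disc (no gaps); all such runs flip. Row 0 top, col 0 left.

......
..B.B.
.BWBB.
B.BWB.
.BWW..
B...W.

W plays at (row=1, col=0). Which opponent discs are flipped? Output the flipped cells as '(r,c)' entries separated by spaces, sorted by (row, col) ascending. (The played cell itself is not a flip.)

Dir NW: edge -> no flip
Dir N: first cell '.' (not opp) -> no flip
Dir NE: first cell '.' (not opp) -> no flip
Dir W: edge -> no flip
Dir E: first cell '.' (not opp) -> no flip
Dir SW: edge -> no flip
Dir S: first cell '.' (not opp) -> no flip
Dir SE: opp run (2,1) (3,2) capped by W -> flip

Answer: (2,1) (3,2)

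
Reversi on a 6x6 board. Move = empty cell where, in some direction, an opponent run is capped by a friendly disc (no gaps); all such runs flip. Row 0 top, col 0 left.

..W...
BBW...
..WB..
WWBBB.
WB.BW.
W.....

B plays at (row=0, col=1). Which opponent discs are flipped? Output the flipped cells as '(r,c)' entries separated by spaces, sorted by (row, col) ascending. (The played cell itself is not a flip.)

Answer: (1,2)

Derivation:
Dir NW: edge -> no flip
Dir N: edge -> no flip
Dir NE: edge -> no flip
Dir W: first cell '.' (not opp) -> no flip
Dir E: opp run (0,2), next='.' -> no flip
Dir SW: first cell 'B' (not opp) -> no flip
Dir S: first cell 'B' (not opp) -> no flip
Dir SE: opp run (1,2) capped by B -> flip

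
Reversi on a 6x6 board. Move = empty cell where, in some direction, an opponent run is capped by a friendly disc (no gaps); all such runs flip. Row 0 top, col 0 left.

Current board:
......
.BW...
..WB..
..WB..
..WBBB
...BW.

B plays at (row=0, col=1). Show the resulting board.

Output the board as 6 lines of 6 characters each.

Answer: .B....
.BB...
..WB..
..WB..
..WBBB
...BW.

Derivation:
Place B at (0,1); scan 8 dirs for brackets.
Dir NW: edge -> no flip
Dir N: edge -> no flip
Dir NE: edge -> no flip
Dir W: first cell '.' (not opp) -> no flip
Dir E: first cell '.' (not opp) -> no flip
Dir SW: first cell '.' (not opp) -> no flip
Dir S: first cell 'B' (not opp) -> no flip
Dir SE: opp run (1,2) capped by B -> flip
All flips: (1,2)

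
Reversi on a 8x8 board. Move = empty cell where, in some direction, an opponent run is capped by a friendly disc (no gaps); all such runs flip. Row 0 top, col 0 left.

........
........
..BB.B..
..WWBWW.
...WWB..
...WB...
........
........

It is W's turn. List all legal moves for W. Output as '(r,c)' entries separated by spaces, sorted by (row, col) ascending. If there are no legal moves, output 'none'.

Answer: (1,1) (1,2) (1,3) (1,4) (1,5) (1,6) (2,4) (4,6) (5,5) (6,3) (6,4) (6,5)

Derivation:
(1,1): flips 1 -> legal
(1,2): flips 1 -> legal
(1,3): flips 1 -> legal
(1,4): flips 2 -> legal
(1,5): flips 1 -> legal
(1,6): flips 2 -> legal
(2,1): no bracket -> illegal
(2,4): flips 1 -> legal
(2,6): no bracket -> illegal
(3,1): no bracket -> illegal
(4,6): flips 1 -> legal
(5,5): flips 2 -> legal
(5,6): no bracket -> illegal
(6,3): flips 2 -> legal
(6,4): flips 1 -> legal
(6,5): flips 1 -> legal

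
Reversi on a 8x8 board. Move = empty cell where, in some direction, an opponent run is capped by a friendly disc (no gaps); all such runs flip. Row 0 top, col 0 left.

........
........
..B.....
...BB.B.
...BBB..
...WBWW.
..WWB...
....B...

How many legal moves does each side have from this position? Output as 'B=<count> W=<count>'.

-- B to move --
(4,2): flips 1 -> legal
(4,6): flips 1 -> legal
(4,7): no bracket -> illegal
(5,1): no bracket -> illegal
(5,2): flips 2 -> legal
(5,7): flips 2 -> legal
(6,1): flips 2 -> legal
(6,5): flips 1 -> legal
(6,6): flips 1 -> legal
(6,7): flips 1 -> legal
(7,1): flips 2 -> legal
(7,2): flips 1 -> legal
(7,3): flips 2 -> legal
B mobility = 11
-- W to move --
(1,1): flips 3 -> legal
(1,2): no bracket -> illegal
(1,3): no bracket -> illegal
(2,1): no bracket -> illegal
(2,3): flips 4 -> legal
(2,4): no bracket -> illegal
(2,5): no bracket -> illegal
(2,6): no bracket -> illegal
(2,7): flips 3 -> legal
(3,1): no bracket -> illegal
(3,2): no bracket -> illegal
(3,5): flips 2 -> legal
(3,7): no bracket -> illegal
(4,2): no bracket -> illegal
(4,6): no bracket -> illegal
(4,7): no bracket -> illegal
(5,2): no bracket -> illegal
(6,5): flips 1 -> legal
(7,3): flips 1 -> legal
(7,5): flips 1 -> legal
W mobility = 7

Answer: B=11 W=7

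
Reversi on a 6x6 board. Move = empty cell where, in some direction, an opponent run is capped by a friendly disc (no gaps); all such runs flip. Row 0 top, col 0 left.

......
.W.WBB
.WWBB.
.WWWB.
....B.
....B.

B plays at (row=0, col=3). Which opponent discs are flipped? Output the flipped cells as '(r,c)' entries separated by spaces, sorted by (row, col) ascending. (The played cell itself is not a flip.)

Dir NW: edge -> no flip
Dir N: edge -> no flip
Dir NE: edge -> no flip
Dir W: first cell '.' (not opp) -> no flip
Dir E: first cell '.' (not opp) -> no flip
Dir SW: first cell '.' (not opp) -> no flip
Dir S: opp run (1,3) capped by B -> flip
Dir SE: first cell 'B' (not opp) -> no flip

Answer: (1,3)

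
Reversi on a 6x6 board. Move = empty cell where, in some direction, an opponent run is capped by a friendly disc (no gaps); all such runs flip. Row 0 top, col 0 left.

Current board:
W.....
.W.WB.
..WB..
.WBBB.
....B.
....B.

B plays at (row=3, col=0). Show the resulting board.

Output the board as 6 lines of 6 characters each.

Answer: W.....
.W.WB.
..WB..
BBBBB.
....B.
....B.

Derivation:
Place B at (3,0); scan 8 dirs for brackets.
Dir NW: edge -> no flip
Dir N: first cell '.' (not opp) -> no flip
Dir NE: first cell '.' (not opp) -> no flip
Dir W: edge -> no flip
Dir E: opp run (3,1) capped by B -> flip
Dir SW: edge -> no flip
Dir S: first cell '.' (not opp) -> no flip
Dir SE: first cell '.' (not opp) -> no flip
All flips: (3,1)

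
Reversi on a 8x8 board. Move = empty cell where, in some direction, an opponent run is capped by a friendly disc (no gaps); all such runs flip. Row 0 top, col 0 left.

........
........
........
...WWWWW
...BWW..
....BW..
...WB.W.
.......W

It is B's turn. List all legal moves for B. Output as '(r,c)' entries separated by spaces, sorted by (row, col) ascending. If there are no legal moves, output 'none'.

(2,2): no bracket -> illegal
(2,3): flips 1 -> legal
(2,4): flips 2 -> legal
(2,5): flips 1 -> legal
(2,6): no bracket -> illegal
(2,7): flips 2 -> legal
(3,2): no bracket -> illegal
(4,2): no bracket -> illegal
(4,6): flips 3 -> legal
(4,7): no bracket -> illegal
(5,2): no bracket -> illegal
(5,3): no bracket -> illegal
(5,6): flips 1 -> legal
(5,7): no bracket -> illegal
(6,2): flips 1 -> legal
(6,5): no bracket -> illegal
(6,7): no bracket -> illegal
(7,2): flips 1 -> legal
(7,3): no bracket -> illegal
(7,4): no bracket -> illegal
(7,5): no bracket -> illegal
(7,6): no bracket -> illegal

Answer: (2,3) (2,4) (2,5) (2,7) (4,6) (5,6) (6,2) (7,2)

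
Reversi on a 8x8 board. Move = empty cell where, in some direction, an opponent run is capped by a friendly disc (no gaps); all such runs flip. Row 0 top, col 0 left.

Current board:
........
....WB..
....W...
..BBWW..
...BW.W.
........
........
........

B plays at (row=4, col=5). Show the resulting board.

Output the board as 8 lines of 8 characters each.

Answer: ........
....WB..
....W...
..BBWW..
...BBBW.
........
........
........

Derivation:
Place B at (4,5); scan 8 dirs for brackets.
Dir NW: opp run (3,4), next='.' -> no flip
Dir N: opp run (3,5), next='.' -> no flip
Dir NE: first cell '.' (not opp) -> no flip
Dir W: opp run (4,4) capped by B -> flip
Dir E: opp run (4,6), next='.' -> no flip
Dir SW: first cell '.' (not opp) -> no flip
Dir S: first cell '.' (not opp) -> no flip
Dir SE: first cell '.' (not opp) -> no flip
All flips: (4,4)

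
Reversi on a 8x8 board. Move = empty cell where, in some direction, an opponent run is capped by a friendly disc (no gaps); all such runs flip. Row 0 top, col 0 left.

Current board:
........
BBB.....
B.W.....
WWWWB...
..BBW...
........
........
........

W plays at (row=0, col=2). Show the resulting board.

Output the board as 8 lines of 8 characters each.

Answer: ..W.....
BBW.....
B.W.....
WWWWB...
..BBW...
........
........
........

Derivation:
Place W at (0,2); scan 8 dirs for brackets.
Dir NW: edge -> no flip
Dir N: edge -> no flip
Dir NE: edge -> no flip
Dir W: first cell '.' (not opp) -> no flip
Dir E: first cell '.' (not opp) -> no flip
Dir SW: opp run (1,1) (2,0), next=edge -> no flip
Dir S: opp run (1,2) capped by W -> flip
Dir SE: first cell '.' (not opp) -> no flip
All flips: (1,2)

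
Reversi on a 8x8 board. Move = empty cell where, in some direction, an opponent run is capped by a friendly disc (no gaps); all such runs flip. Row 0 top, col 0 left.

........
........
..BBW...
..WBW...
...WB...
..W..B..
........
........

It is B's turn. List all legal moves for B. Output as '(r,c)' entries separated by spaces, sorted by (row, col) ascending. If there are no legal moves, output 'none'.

(1,3): no bracket -> illegal
(1,4): flips 2 -> legal
(1,5): flips 1 -> legal
(2,1): no bracket -> illegal
(2,5): flips 1 -> legal
(3,1): flips 1 -> legal
(3,5): flips 1 -> legal
(4,1): flips 1 -> legal
(4,2): flips 2 -> legal
(4,5): flips 1 -> legal
(5,1): no bracket -> illegal
(5,3): flips 1 -> legal
(5,4): no bracket -> illegal
(6,1): no bracket -> illegal
(6,2): no bracket -> illegal
(6,3): no bracket -> illegal

Answer: (1,4) (1,5) (2,5) (3,1) (3,5) (4,1) (4,2) (4,5) (5,3)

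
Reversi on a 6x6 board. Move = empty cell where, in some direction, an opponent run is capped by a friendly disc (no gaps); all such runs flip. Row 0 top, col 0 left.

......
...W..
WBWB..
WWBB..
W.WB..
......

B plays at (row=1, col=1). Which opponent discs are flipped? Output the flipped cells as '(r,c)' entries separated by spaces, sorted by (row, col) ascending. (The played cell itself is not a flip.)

Dir NW: first cell '.' (not opp) -> no flip
Dir N: first cell '.' (not opp) -> no flip
Dir NE: first cell '.' (not opp) -> no flip
Dir W: first cell '.' (not opp) -> no flip
Dir E: first cell '.' (not opp) -> no flip
Dir SW: opp run (2,0), next=edge -> no flip
Dir S: first cell 'B' (not opp) -> no flip
Dir SE: opp run (2,2) capped by B -> flip

Answer: (2,2)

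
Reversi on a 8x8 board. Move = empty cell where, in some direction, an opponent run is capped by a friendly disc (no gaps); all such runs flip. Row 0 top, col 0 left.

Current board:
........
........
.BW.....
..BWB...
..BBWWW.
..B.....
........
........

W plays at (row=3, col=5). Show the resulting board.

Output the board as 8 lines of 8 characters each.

Place W at (3,5); scan 8 dirs for brackets.
Dir NW: first cell '.' (not opp) -> no flip
Dir N: first cell '.' (not opp) -> no flip
Dir NE: first cell '.' (not opp) -> no flip
Dir W: opp run (3,4) capped by W -> flip
Dir E: first cell '.' (not opp) -> no flip
Dir SW: first cell 'W' (not opp) -> no flip
Dir S: first cell 'W' (not opp) -> no flip
Dir SE: first cell 'W' (not opp) -> no flip
All flips: (3,4)

Answer: ........
........
.BW.....
..BWWW..
..BBWWW.
..B.....
........
........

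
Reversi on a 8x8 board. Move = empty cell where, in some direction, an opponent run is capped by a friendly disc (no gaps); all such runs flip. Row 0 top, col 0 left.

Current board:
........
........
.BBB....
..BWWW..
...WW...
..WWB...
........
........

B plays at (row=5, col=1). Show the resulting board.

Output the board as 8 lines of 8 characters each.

Answer: ........
........
.BBB....
..BWWW..
...WW...
.BBBB...
........
........

Derivation:
Place B at (5,1); scan 8 dirs for brackets.
Dir NW: first cell '.' (not opp) -> no flip
Dir N: first cell '.' (not opp) -> no flip
Dir NE: first cell '.' (not opp) -> no flip
Dir W: first cell '.' (not opp) -> no flip
Dir E: opp run (5,2) (5,3) capped by B -> flip
Dir SW: first cell '.' (not opp) -> no flip
Dir S: first cell '.' (not opp) -> no flip
Dir SE: first cell '.' (not opp) -> no flip
All flips: (5,2) (5,3)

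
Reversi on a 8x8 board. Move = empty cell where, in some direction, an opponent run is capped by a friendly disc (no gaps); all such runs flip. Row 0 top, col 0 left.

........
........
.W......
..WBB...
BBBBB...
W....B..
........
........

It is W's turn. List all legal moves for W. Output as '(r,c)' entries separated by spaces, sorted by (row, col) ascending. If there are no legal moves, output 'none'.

(2,2): no bracket -> illegal
(2,3): no bracket -> illegal
(2,4): no bracket -> illegal
(2,5): no bracket -> illegal
(3,0): flips 1 -> legal
(3,1): no bracket -> illegal
(3,5): flips 2 -> legal
(4,5): no bracket -> illegal
(4,6): no bracket -> illegal
(5,1): no bracket -> illegal
(5,2): flips 1 -> legal
(5,3): no bracket -> illegal
(5,4): flips 1 -> legal
(5,6): no bracket -> illegal
(6,4): no bracket -> illegal
(6,5): no bracket -> illegal
(6,6): no bracket -> illegal

Answer: (3,0) (3,5) (5,2) (5,4)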